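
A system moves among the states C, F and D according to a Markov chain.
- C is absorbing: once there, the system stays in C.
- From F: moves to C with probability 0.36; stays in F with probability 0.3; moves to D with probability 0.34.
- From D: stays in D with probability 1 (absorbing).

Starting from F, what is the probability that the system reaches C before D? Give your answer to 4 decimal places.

0.5143

Let h(s) be the probability of absorption at C starting from transient state s. Then h(C) = 1 and h(D) = 0. By first-step analysis:
h(F) = 0.36·1 + 0.3·h(F) + 0.34·0
Solving: h(F) = 0.5143.
Starting from F, the probability is 0.5143.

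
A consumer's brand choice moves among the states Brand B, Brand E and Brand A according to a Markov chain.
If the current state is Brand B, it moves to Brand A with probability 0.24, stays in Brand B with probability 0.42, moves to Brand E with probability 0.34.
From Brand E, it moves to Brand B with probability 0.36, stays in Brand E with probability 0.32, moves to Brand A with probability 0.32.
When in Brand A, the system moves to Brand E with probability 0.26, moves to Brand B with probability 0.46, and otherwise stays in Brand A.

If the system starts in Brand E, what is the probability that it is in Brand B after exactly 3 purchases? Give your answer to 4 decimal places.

0.4127

Propagate the distribution vector 3 purchases from Brand E.
After 0 purchases: (0.0000, 1.0000, 0.0000)
After 1 purchase: (0.3600, 0.3200, 0.3200)
After 2 purchases: (0.4136, 0.3080, 0.2784)
After 3 purchases: (0.4127, 0.3116, 0.2758)
P(in Brand B after 3 purchases) = 0.4127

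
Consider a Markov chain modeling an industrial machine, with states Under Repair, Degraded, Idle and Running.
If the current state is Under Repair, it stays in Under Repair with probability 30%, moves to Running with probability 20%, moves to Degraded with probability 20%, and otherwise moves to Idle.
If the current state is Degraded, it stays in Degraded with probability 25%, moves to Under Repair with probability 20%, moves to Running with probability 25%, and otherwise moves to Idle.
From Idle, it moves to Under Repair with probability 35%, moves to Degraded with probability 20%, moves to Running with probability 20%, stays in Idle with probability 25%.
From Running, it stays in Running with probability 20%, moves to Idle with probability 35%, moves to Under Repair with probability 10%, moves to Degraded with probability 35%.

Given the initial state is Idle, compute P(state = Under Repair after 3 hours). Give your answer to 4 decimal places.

0.2489

Propagate the distribution vector 3 hours from Idle.
After 0 hours: (0.0000, 0.0000, 1.0000, 0.0000)
After 1 hour: (0.3500, 0.2000, 0.2500, 0.2000)
After 2 hours: (0.2525, 0.2400, 0.2975, 0.2100)
After 3 hours: (0.2489, 0.2435, 0.2956, 0.2120)
P(in Under Repair after 3 hours) = 0.2489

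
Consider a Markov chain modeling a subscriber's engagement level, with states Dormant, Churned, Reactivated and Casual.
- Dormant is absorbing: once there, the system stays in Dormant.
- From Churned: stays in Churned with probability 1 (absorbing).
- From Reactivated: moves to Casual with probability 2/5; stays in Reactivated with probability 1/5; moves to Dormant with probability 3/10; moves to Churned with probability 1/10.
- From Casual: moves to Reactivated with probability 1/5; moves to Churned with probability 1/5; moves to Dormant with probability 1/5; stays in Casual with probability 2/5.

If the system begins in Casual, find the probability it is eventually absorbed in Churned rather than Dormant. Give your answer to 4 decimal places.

Let h(s) be the probability of absorption at Churned starting from transient state s. Then h(Churned) = 1 and h(Dormant) = 0. By first-step analysis:
h(Reactivated) = 0.3·0 + 0.1·1 + 0.2·h(Reactivated) + 0.4·h(Casual)
h(Casual) = 0.2·0 + 0.2·1 + 0.2·h(Reactivated) + 0.4·h(Casual)
Solving: h(Reactivated) = 0.3500, h(Casual) = 0.4500.
Starting from Casual, the probability is 0.4500.

0.4500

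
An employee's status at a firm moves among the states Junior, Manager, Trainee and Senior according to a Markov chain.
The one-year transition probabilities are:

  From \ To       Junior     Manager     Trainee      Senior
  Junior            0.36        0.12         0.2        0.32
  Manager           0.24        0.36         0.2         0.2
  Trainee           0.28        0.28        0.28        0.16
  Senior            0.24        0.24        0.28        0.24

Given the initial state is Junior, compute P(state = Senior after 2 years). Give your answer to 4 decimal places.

0.2480

Propagate the distribution vector 2 years from Junior.
After 0 years: (1.0000, 0.0000, 0.0000, 0.0000)
After 1 year: (0.3600, 0.1200, 0.2000, 0.3200)
After 2 years: (0.2912, 0.2192, 0.2416, 0.2480)
P(in Senior after 2 years) = 0.2480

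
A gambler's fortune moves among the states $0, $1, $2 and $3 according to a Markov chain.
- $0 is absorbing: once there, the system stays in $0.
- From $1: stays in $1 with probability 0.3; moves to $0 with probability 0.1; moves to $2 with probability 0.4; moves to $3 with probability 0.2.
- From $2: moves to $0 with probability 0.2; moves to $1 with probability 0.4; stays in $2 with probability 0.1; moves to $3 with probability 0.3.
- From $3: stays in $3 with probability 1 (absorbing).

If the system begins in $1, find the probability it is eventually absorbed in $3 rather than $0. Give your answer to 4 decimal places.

0.6383

Let h(s) be the probability of absorption at $3 starting from transient state s. Then h($3) = 1 and h($0) = 0. By first-step analysis:
h($1) = 0.1·0 + 0.3·h($1) + 0.4·h($2) + 0.2·1
h($2) = 0.2·0 + 0.4·h($1) + 0.1·h($2) + 0.3·1
Solving: h($1) = 0.6383, h($2) = 0.6170.
Starting from $1, the probability is 0.6383.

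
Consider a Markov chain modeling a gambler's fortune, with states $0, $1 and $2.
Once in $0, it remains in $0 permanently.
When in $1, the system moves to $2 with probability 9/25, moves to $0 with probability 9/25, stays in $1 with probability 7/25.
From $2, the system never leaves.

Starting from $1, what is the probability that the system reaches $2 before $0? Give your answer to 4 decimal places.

0.5000

Let h(s) be the probability of absorption at $2 starting from transient state s. Then h($2) = 1 and h($0) = 0. By first-step analysis:
h($1) = 0.36·0 + 0.28·h($1) + 0.36·1
Solving: h($1) = 0.5000.
Starting from $1, the probability is 0.5000.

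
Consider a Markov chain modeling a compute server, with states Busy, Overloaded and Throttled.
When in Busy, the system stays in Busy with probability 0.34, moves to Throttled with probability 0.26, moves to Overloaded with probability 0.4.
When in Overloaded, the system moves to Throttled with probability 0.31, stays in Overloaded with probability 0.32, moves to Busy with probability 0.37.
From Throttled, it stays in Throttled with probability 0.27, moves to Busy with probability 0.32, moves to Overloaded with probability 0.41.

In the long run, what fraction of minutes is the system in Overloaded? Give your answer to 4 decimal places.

Let the stationary distribution be π with π = πP and π_1 + π_2 + π_3 = 1.
π_1 = 0.34·π_1 + 0.37·π_2 + 0.32·π_3
π_2 = 0.4·π_1 + 0.32·π_2 + 0.41·π_3
Solving with the normalization constraint gives π = (0.3456, 0.3730, 0.2815).
So the stationary probability of Overloaded is 0.3730.

0.3730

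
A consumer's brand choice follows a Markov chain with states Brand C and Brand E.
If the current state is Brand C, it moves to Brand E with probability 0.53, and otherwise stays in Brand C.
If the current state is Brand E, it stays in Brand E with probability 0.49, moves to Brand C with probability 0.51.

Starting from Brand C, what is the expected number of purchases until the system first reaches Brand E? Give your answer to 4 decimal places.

1.8868

Let t(s) be the expected number of purchases to first reach Brand E from state s, with t(Brand E) = 0. Conditioning on the first purchase:
t(Brand C) = 1 + 0.47·t(Brand C)
Solving: t(Brand C) = 1.8868.
Expected purchases from Brand C to Brand E: 1.8868.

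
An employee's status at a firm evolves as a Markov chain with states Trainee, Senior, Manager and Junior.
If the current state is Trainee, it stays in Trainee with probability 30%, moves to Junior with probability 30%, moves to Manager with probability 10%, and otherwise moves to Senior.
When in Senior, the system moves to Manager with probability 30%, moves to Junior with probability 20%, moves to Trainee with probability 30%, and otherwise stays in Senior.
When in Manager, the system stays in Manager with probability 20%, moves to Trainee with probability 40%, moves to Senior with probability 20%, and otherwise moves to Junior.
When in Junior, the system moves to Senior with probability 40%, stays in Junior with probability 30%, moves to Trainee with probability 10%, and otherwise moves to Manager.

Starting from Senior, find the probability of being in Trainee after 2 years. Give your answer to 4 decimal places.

0.2900

Propagate the distribution vector 2 years from Senior.
After 0 years: (0.0000, 1.0000, 0.0000, 0.0000)
After 1 year: (0.3000, 0.2000, 0.3000, 0.2000)
After 2 years: (0.2900, 0.2700, 0.1900, 0.2500)
P(in Trainee after 2 years) = 0.2900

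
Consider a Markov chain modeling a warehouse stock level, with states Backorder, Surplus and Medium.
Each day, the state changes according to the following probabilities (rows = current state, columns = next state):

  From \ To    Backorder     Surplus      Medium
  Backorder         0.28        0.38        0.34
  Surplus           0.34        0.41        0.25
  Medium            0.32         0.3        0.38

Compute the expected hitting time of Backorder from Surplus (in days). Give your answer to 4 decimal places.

2.9917

Let t(s) be the expected number of days to first reach Backorder from state s, with t(Backorder) = 0. Conditioning on the first day:
t(Surplus) = 1 + 0.41·t(Surplus) + 0.25·t(Medium)
t(Medium) = 1 + 0.3·t(Surplus) + 0.38·t(Medium)
Solving: t(Surplus) = 2.9917, t(Medium) = 3.0605.
Expected days from Surplus to Backorder: 2.9917.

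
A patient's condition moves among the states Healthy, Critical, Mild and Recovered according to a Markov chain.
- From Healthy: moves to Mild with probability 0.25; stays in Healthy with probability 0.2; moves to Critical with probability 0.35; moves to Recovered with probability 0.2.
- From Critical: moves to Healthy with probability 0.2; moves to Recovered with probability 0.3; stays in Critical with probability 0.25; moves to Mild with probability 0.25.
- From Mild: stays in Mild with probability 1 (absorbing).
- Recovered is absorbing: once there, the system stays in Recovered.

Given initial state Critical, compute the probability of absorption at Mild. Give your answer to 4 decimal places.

0.4717

Let h(s) be the probability of absorption at Mild starting from transient state s. Then h(Mild) = 1 and h(Recovered) = 0. By first-step analysis:
h(Healthy) = 0.2·h(Healthy) + 0.35·h(Critical) + 0.25·1 + 0.2·0
h(Critical) = 0.2·h(Healthy) + 0.25·h(Critical) + 0.25·1 + 0.3·0
Solving: h(Healthy) = 0.5189, h(Critical) = 0.4717.
Starting from Critical, the probability is 0.4717.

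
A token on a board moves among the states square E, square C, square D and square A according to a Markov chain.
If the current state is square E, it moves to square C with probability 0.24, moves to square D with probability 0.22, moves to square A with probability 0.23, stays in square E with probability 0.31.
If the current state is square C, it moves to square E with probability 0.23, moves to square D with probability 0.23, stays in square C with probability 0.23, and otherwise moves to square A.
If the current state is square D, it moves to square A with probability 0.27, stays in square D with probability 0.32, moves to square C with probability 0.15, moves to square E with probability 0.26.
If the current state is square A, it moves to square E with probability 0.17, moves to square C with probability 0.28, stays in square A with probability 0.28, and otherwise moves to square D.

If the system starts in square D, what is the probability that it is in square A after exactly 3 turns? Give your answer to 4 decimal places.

Propagate the distribution vector 3 turns from square D.
After 0 turns: (0.0000, 0.0000, 1.0000, 0.0000)
After 1 turn: (0.2600, 0.1500, 0.3200, 0.2700)
After 2 turns: (0.2442, 0.2205, 0.2670, 0.2683)
After 3 turns: (0.2414, 0.2245, 0.2623, 0.2717)
P(in square A after 3 turns) = 0.2717

0.2717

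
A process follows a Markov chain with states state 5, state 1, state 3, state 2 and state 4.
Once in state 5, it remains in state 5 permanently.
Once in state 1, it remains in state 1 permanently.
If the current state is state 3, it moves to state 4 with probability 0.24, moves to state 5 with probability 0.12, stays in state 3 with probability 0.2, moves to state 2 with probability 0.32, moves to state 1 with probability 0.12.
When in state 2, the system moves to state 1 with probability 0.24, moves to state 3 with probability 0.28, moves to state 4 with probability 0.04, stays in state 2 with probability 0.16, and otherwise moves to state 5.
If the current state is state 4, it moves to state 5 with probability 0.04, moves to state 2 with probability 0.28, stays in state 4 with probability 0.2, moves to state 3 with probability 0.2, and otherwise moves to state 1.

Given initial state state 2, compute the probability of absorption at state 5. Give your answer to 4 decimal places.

0.4998

Let h(s) be the probability of absorption at state 5 starting from transient state s. Then h(state 5) = 1 and h(state 1) = 0. By first-step analysis:
h(state 3) = 0.12·1 + 0.12·0 + 0.2·h(state 3) + 0.32·h(state 2) + 0.24·h(state 4)
h(state 2) = 0.28·1 + 0.24·0 + 0.28·h(state 3) + 0.16·h(state 2) + 0.04·h(state 4)
h(state 4) = 0.04·1 + 0.28·0 + 0.2·h(state 3) + 0.28·h(state 2) + 0.2·h(state 4)
Solving: h(state 3) = 0.4513, h(state 2) = 0.4998, h(state 4) = 0.3378.
Starting from state 2, the probability is 0.4998.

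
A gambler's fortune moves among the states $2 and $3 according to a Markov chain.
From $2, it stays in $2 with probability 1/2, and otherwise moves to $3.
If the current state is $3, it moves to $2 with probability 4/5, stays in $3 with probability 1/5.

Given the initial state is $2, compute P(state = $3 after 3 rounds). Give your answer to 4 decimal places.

Propagate the distribution vector 3 rounds from $2.
After 0 rounds: (1.0000, 0.0000)
After 1 round: (0.5000, 0.5000)
After 2 rounds: (0.6500, 0.3500)
After 3 rounds: (0.6050, 0.3950)
P(in $3 after 3 rounds) = 0.3950

0.3950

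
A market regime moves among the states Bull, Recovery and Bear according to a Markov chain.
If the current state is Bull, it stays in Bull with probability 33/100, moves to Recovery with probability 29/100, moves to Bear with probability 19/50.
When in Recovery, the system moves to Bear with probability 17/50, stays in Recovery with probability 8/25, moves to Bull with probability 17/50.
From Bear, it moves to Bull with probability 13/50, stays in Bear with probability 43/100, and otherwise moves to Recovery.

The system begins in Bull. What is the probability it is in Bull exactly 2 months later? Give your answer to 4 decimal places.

Sum over the intermediate state after 1 month:
P = P(Bull→Bull)·P(Bull→Bull) + P(Bull→Recovery)·P(Recovery→Bull) + P(Bull→Bear)·P(Bear→Bull)
  = 0.33×0.33 + 0.29×0.34 + 0.38×0.26
  = 0.1089 + 0.0986 + 0.0988 = 0.3063

0.3063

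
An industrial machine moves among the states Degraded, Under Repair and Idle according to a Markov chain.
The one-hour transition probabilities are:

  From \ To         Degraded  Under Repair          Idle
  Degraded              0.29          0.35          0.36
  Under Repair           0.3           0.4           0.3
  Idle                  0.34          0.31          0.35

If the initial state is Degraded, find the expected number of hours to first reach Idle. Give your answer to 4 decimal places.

2.9595

Let t(s) be the expected number of hours to first reach Idle from state s, with t(Idle) = 0. Conditioning on the first hour:
t(Degraded) = 1 + 0.29·t(Degraded) + 0.35·t(Under Repair)
t(Under Repair) = 1 + 0.3·t(Degraded) + 0.4·t(Under Repair)
Solving: t(Degraded) = 2.9595, t(Under Repair) = 3.1464.
Expected hours from Degraded to Idle: 2.9595.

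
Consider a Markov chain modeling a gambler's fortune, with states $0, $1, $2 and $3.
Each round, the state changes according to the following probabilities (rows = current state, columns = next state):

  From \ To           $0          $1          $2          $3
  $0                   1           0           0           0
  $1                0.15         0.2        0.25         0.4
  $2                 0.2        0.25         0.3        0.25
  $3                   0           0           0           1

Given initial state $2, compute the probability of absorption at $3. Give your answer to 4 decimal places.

Let h(s) be the probability of absorption at $3 starting from transient state s. Then h($3) = 1 and h($0) = 0. By first-step analysis:
h($1) = 0.15·0 + 0.2·h($1) + 0.25·h($2) + 0.4·1
h($2) = 0.2·0 + 0.25·h($1) + 0.3·h($2) + 0.25·1
Solving: h($1) = 0.6884, h($2) = 0.6030.
Starting from $2, the probability is 0.6030.

0.6030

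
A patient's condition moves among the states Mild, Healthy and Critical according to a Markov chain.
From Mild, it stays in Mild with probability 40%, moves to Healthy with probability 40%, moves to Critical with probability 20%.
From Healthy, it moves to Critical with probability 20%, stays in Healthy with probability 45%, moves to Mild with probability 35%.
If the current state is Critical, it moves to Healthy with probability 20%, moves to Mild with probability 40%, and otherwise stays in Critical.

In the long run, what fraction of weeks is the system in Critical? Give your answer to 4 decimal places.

Let the stationary distribution be π with π = πP and π_1 + π_2 + π_3 = 1.
π_1 = 0.4·π_1 + 0.35·π_2 + 0.4·π_3
π_2 = 0.4·π_1 + 0.45·π_2 + 0.2·π_3
Solving with the normalization constraint gives π = (0.3816, 0.3684, 0.2500).
So the stationary probability of Critical is 0.2500.

0.2500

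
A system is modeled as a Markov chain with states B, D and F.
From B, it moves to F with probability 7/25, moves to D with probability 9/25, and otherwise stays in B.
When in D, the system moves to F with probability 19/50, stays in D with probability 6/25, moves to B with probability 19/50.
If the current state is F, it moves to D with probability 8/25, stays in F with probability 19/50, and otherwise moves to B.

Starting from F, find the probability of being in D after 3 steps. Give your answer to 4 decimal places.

0.3092

Propagate the distribution vector 3 steps from F.
After 0 steps: (0.0000, 0.0000, 1.0000)
After 1 step: (0.3000, 0.3200, 0.3800)
After 2 steps: (0.3436, 0.3064, 0.3500)
After 3 steps: (0.3451, 0.3092, 0.3456)
P(in D after 3 steps) = 0.3092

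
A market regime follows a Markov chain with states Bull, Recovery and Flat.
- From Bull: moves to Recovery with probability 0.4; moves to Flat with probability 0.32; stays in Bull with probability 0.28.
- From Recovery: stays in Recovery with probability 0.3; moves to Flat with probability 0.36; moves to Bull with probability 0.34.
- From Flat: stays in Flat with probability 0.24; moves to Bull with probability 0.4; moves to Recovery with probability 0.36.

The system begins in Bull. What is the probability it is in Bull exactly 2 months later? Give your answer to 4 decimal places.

Sum over the intermediate state after 1 month:
P = P(Bull→Bull)·P(Bull→Bull) + P(Bull→Recovery)·P(Recovery→Bull) + P(Bull→Flat)·P(Flat→Bull)
  = 0.28×0.28 + 0.4×0.34 + 0.32×0.4
  = 0.0784 + 0.1360 + 0.1280 = 0.3424

0.3424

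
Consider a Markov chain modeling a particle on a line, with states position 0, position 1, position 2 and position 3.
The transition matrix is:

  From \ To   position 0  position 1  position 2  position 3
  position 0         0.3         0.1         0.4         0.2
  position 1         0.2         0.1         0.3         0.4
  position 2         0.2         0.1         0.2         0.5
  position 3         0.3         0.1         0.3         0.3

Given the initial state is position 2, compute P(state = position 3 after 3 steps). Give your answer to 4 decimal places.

0.3430

Propagate the distribution vector 3 steps from position 2.
After 0 steps: (0.0000, 0.0000, 1.0000, 0.0000)
After 1 step: (0.2000, 0.1000, 0.2000, 0.5000)
After 2 steps: (0.2700, 0.1000, 0.3000, 0.3300)
After 3 steps: (0.2600, 0.1000, 0.2970, 0.3430)
P(in position 3 after 3 steps) = 0.3430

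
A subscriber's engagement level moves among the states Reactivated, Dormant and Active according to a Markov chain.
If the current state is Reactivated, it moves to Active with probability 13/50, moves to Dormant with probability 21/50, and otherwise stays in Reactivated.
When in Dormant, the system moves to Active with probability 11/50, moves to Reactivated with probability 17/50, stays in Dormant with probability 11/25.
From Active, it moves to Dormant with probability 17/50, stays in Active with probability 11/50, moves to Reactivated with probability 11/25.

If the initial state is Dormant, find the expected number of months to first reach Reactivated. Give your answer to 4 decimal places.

Let t(s) be the expected number of months to first reach Reactivated from state s, with t(Reactivated) = 0. Conditioning on the first month:
t(Dormant) = 1 + 0.44·t(Dormant) + 0.22·t(Active)
t(Active) = 1 + 0.34·t(Dormant) + 0.22·t(Active)
Solving: t(Dormant) = 2.7624, t(Active) = 2.4862.
Expected months from Dormant to Reactivated: 2.7624.

2.7624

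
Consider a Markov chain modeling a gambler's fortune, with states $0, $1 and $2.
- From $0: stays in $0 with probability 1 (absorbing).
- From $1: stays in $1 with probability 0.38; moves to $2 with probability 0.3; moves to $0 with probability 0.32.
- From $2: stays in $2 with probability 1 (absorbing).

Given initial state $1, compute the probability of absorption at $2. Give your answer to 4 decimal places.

0.4839

Let h(s) be the probability of absorption at $2 starting from transient state s. Then h($2) = 1 and h($0) = 0. By first-step analysis:
h($1) = 0.32·0 + 0.38·h($1) + 0.3·1
Solving: h($1) = 0.4839.
Starting from $1, the probability is 0.4839.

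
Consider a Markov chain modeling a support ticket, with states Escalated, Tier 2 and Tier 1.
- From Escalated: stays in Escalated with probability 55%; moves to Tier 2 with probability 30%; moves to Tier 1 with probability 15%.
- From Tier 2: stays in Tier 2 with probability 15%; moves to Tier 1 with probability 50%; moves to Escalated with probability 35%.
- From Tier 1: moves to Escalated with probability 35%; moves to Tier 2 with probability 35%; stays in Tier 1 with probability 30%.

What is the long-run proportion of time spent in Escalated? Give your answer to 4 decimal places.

0.4375

Let the stationary distribution be π with π = πP and π_1 + π_2 + π_3 = 1.
π_1 = 0.55·π_1 + 0.35·π_2 + 0.35·π_3
π_2 = 0.3·π_1 + 0.15·π_2 + 0.35·π_3
Solving with the normalization constraint gives π = (0.4375, 0.2734, 0.2891).
So the stationary probability of Escalated is 0.4375.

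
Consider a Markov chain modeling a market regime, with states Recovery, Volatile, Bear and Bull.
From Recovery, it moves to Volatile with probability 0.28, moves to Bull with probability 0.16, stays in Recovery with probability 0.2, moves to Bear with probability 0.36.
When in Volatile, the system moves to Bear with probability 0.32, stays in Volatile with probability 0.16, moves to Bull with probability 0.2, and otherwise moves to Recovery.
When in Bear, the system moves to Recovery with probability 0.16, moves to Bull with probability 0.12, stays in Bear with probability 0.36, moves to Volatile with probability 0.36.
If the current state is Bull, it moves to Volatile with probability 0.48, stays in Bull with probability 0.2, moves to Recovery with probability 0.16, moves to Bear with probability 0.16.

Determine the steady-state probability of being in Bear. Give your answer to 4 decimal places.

0.3147

Let the stationary distribution be π with π = πP and π_1 + π_2 + π_3 + π_4 = 1.
π_1 = 0.2·π_1 + 0.32·π_2 + 0.16·π_3 + 0.16·π_4
π_2 = 0.28·π_1 + 0.16·π_2 + 0.36·π_3 + 0.48·π_4
π_3 = 0.36·π_1 + 0.32·π_2 + 0.36·π_3 + 0.16·π_4
Solving with the normalization constraint gives π = (0.2170, 0.3021, 0.3147, 0.1661).
So the stationary probability of Bear is 0.3147.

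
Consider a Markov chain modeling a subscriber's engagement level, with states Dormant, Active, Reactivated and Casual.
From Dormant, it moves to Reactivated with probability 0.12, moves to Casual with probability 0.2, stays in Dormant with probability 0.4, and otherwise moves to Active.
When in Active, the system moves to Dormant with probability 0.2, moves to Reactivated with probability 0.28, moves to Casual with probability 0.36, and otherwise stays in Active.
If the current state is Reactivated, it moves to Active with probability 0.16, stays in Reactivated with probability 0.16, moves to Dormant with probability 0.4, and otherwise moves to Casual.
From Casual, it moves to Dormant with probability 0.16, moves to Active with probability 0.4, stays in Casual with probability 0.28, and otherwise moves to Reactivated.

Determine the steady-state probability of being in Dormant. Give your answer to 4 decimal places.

Let the stationary distribution be π with π = πP and π_1 + π_2 + π_3 + π_4 = 1.
π_1 = 0.4·π_1 + 0.2·π_2 + 0.4·π_3 + 0.16·π_4
π_2 = 0.28·π_1 + 0.16·π_2 + 0.16·π_3 + 0.4·π_4
π_3 = 0.12·π_1 + 0.28·π_2 + 0.16·π_3 + 0.16·π_4
Solving with the normalization constraint gives π = (0.2811, 0.2605, 0.1800, 0.2784).
So the stationary probability of Dormant is 0.2811.

0.2811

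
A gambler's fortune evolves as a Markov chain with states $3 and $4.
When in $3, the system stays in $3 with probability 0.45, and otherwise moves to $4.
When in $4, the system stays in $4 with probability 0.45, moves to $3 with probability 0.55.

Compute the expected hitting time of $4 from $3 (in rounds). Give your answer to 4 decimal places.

1.8182

Let t(s) be the expected number of rounds to first reach $4 from state s, with t($4) = 0. Conditioning on the first round:
t($3) = 1 + 0.45·t($3)
Solving: t($3) = 1.8182.
Expected rounds from $3 to $4: 1.8182.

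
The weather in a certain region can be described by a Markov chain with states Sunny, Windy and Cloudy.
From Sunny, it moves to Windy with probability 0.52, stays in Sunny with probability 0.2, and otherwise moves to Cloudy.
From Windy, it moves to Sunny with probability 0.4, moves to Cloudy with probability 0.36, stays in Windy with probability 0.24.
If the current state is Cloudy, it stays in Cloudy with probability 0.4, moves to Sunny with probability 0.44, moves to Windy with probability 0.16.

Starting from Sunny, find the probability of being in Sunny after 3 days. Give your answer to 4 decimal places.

0.3400

Propagate the distribution vector 3 days from Sunny.
After 0 days: (1.0000, 0.0000, 0.0000)
After 1 day: (0.2000, 0.5200, 0.2800)
After 2 days: (0.3712, 0.2736, 0.3552)
After 3 days: (0.3400, 0.3155, 0.3445)
P(in Sunny after 3 days) = 0.3400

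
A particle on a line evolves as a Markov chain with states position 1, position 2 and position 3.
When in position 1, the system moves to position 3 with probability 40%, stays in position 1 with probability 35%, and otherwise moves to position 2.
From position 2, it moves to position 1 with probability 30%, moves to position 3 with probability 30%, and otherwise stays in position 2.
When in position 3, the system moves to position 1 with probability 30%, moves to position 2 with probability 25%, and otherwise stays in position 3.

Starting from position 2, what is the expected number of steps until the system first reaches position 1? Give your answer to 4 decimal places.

3.3333

Let t(s) be the expected number of steps to first reach position 1 from state s, with t(position 1) = 0. Conditioning on the first step:
t(position 2) = 1 + 0.4·t(position 2) + 0.3·t(position 3)
t(position 3) = 1 + 0.25·t(position 2) + 0.45·t(position 3)
Solving: t(position 2) = 3.3333, t(position 3) = 3.3333.
Expected steps from position 2 to position 1: 3.3333.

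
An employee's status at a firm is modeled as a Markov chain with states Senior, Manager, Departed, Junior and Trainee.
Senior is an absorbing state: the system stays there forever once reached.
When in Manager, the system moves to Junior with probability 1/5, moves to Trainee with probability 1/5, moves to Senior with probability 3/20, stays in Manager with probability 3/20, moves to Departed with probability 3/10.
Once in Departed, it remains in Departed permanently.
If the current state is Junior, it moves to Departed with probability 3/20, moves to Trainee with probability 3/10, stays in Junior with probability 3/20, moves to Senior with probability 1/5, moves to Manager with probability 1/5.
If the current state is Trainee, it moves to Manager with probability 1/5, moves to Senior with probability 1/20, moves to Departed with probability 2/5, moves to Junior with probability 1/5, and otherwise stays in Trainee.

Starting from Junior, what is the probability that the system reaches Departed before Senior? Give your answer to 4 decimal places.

Let h(s) be the probability of absorption at Departed starting from transient state s. Then h(Departed) = 1 and h(Senior) = 0. By first-step analysis:
h(Manager) = 0.15·0 + 0.15·h(Manager) + 0.3·1 + 0.2·h(Junior) + 0.2·h(Trainee)
h(Junior) = 0.2·0 + 0.2·h(Manager) + 0.15·1 + 0.15·h(Junior) + 0.3·h(Trainee)
h(Trainee) = 0.05·0 + 0.2·h(Manager) + 0.4·1 + 0.2·h(Junior) + 0.15·h(Trainee)
Solving: h(Manager) = 0.6782, h(Junior) = 0.6091, h(Trainee) = 0.7735.
Starting from Junior, the probability is 0.6091.

0.6091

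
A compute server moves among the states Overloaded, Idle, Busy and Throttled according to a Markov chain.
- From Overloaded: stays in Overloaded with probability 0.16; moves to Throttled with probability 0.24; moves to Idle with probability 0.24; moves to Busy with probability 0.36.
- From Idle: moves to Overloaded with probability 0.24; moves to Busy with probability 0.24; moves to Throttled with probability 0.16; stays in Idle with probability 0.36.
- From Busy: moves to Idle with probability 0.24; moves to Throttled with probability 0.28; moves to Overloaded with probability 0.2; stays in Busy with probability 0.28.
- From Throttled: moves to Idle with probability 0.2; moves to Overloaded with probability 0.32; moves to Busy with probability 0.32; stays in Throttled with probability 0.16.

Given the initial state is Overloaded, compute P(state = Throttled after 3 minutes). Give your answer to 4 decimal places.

Propagate the distribution vector 3 minutes from Overloaded.
After 0 minutes: (1.0000, 0.0000, 0.0000, 0.0000)
After 1 minute: (0.1600, 0.2400, 0.3600, 0.2400)
After 2 minutes: (0.2320, 0.2592, 0.2928, 0.2160)
After 3 minutes: (0.2270, 0.2625, 0.2968, 0.2137)
P(in Throttled after 3 minutes) = 0.2137

0.2137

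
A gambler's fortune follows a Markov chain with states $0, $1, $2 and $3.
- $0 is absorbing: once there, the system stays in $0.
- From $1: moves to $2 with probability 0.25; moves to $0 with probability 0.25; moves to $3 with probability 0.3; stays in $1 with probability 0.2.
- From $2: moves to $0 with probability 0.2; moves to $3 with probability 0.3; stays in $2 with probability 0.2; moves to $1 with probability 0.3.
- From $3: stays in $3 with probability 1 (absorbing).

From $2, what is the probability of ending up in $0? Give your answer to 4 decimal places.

0.4159

Let h(s) be the probability of absorption at $0 starting from transient state s. Then h($0) = 1 and h($3) = 0. By first-step analysis:
h($1) = 0.25·1 + 0.2·h($1) + 0.25·h($2) + 0.3·0
h($2) = 0.2·1 + 0.3·h($1) + 0.2·h($2) + 0.3·0
Solving: h($1) = 0.4425, h($2) = 0.4159.
Starting from $2, the probability is 0.4159.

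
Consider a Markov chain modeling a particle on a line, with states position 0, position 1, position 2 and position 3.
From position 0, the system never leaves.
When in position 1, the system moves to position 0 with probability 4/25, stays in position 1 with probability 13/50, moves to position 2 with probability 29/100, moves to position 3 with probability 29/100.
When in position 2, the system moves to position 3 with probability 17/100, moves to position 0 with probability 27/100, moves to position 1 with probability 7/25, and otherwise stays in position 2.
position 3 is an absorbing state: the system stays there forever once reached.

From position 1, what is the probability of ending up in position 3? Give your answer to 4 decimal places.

Let h(s) be the probability of absorption at position 3 starting from transient state s. Then h(position 3) = 1 and h(position 0) = 0. By first-step analysis:
h(position 1) = 0.16·0 + 0.26·h(position 1) + 0.29·h(position 2) + 0.29·1
h(position 2) = 0.27·0 + 0.28·h(position 1) + 0.28·h(position 2) + 0.17·1
Solving: h(position 1) = 0.5715, h(position 2) = 0.4584.
Starting from position 1, the probability is 0.5715.

0.5715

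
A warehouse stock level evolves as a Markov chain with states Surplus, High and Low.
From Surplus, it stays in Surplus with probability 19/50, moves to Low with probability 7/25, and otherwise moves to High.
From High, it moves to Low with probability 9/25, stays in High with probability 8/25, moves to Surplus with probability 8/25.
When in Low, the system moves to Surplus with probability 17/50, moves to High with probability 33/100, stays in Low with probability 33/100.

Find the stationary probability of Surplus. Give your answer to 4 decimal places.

Let the stationary distribution be π with π = πP and π_1 + π_2 + π_3 = 1.
π_1 = 0.38·π_1 + 0.32·π_2 + 0.34·π_3
π_2 = 0.34·π_1 + 0.32·π_2 + 0.33·π_3
Solving with the normalization constraint gives π = (0.3473, 0.3302, 0.3225).
So the stationary probability of Surplus is 0.3473.

0.3473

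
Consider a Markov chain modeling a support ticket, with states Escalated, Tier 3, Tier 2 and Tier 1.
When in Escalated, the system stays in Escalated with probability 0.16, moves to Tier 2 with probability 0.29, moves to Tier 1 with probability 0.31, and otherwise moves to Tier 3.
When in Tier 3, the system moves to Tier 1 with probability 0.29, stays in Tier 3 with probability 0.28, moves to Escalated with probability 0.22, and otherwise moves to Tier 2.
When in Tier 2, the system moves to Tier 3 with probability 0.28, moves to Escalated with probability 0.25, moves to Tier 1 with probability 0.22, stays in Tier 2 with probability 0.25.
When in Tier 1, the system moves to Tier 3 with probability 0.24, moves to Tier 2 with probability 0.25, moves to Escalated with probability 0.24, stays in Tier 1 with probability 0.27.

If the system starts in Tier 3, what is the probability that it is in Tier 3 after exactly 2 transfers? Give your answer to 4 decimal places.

0.2596

Propagate the distribution vector 2 transfers from Tier 3.
After 0 transfers: (0.0000, 1.0000, 0.0000, 0.0000)
After 1 transfer: (0.2200, 0.2800, 0.2100, 0.2900)
After 2 transfers: (0.2189, 0.2596, 0.2476, 0.2739)
P(in Tier 3 after 2 transfers) = 0.2596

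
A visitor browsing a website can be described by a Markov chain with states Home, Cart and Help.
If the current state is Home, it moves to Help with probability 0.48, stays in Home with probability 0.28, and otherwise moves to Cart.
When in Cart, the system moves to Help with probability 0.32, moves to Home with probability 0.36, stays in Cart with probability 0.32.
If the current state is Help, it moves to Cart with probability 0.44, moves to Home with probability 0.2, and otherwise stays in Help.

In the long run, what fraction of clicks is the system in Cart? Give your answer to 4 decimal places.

0.3434

Let the stationary distribution be π with π = πP and π_1 + π_2 + π_3 = 1.
π_1 = 0.28·π_1 + 0.36·π_2 + 0.2·π_3
π_2 = 0.24·π_1 + 0.32·π_2 + 0.44·π_3
Solving with the normalization constraint gives π = (0.2771, 0.3434, 0.3795).
So the stationary probability of Cart is 0.3434.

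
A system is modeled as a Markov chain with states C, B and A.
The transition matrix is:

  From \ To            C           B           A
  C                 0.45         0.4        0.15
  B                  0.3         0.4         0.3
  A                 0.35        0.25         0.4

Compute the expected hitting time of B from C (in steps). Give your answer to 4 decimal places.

Let t(s) be the expected number of steps to first reach B from state s, with t(B) = 0. Conditioning on the first step:
t(C) = 1 + 0.45·t(C) + 0.15·t(A)
t(A) = 1 + 0.35·t(C) + 0.4·t(A)
Solving: t(C) = 2.7027, t(A) = 3.2432.
Expected steps from C to B: 2.7027.

2.7027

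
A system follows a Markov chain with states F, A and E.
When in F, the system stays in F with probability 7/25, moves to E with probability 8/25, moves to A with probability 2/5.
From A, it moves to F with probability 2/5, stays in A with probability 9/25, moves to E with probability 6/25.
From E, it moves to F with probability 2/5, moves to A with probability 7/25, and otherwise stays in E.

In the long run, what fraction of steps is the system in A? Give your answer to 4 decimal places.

0.3509

Let the stationary distribution be π with π = πP and π_1 + π_2 + π_3 = 1.
π_1 = 0.28·π_1 + 0.4·π_2 + 0.4·π_3
π_2 = 0.4·π_1 + 0.36·π_2 + 0.28·π_3
Solving with the normalization constraint gives π = (0.3571, 0.3509, 0.2919).
So the stationary probability of A is 0.3509.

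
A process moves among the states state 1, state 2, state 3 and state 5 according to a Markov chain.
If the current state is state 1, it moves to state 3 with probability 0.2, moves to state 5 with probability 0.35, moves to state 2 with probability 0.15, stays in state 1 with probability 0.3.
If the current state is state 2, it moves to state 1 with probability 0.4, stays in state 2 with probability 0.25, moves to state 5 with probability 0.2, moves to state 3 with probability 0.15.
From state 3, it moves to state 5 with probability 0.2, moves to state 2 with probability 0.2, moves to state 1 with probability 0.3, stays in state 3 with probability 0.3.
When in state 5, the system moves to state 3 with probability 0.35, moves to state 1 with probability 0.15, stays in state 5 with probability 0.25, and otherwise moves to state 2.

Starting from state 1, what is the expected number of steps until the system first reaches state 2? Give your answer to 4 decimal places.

Let t(s) be the expected number of steps to first reach state 2 from state s, with t(state 2) = 0. Conditioning on the first step:
t(state 1) = 1 + 0.3·t(state 1) + 0.2·t(state 3) + 0.35·t(state 5)
t(state 3) = 1 + 0.3·t(state 1) + 0.3·t(state 3) + 0.2·t(state 5)
t(state 5) = 1 + 0.15·t(state 1) + 0.35·t(state 3) + 0.25·t(state 5)
Solving: t(state 1) = 5.2191, t(state 3) = 5.0129, t(state 5) = 4.7165.
Expected steps from state 1 to state 2: 5.2191.

5.2191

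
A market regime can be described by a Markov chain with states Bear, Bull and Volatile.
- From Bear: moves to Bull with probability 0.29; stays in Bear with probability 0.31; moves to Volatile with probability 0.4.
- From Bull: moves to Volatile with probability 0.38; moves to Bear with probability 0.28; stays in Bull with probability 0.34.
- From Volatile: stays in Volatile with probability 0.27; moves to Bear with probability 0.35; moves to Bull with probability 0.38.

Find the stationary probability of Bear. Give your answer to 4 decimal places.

Let the stationary distribution be π with π = πP and π_1 + π_2 + π_3 = 1.
π_1 = 0.31·π_1 + 0.28·π_2 + 0.35·π_3
π_2 = 0.29·π_1 + 0.34·π_2 + 0.38·π_3
Solving with the normalization constraint gives π = (0.3138, 0.3382, 0.3480).
So the stationary probability of Bear is 0.3138.

0.3138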